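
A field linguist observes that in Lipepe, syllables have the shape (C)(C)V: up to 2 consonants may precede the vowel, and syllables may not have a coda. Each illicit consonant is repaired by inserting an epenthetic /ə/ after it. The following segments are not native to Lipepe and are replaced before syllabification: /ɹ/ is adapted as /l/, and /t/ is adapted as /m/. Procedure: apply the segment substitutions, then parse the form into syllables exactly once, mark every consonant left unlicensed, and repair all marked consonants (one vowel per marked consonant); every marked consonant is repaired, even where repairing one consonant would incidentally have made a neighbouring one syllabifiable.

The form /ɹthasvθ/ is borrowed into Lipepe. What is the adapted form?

Substitution: /ɹ/ → /l/, /t/ → /m/, giving /lmhasvθ/.
The consonants /l/, /s/, /v/, /θ/ cannot be parsed into a legal (C)(C)V syllable (no codas are permitted; onsets may contain at most 2 consonants).
Each unlicensed consonant becomes the onset of a new syllable: /l/ → /lə/, /s/ → /sə/, /v/ → /və/, /θ/ → /θə/.

ləmhasəvəθə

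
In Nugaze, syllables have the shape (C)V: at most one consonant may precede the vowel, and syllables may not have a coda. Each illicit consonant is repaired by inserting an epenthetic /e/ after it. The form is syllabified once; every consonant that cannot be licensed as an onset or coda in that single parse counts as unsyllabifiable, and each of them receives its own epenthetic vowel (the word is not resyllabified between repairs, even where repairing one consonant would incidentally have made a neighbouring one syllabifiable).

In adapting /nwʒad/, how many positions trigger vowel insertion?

3

The unsyllabifiable consonants are /n/, /w/, /d/; each receives one epenthetic vowel.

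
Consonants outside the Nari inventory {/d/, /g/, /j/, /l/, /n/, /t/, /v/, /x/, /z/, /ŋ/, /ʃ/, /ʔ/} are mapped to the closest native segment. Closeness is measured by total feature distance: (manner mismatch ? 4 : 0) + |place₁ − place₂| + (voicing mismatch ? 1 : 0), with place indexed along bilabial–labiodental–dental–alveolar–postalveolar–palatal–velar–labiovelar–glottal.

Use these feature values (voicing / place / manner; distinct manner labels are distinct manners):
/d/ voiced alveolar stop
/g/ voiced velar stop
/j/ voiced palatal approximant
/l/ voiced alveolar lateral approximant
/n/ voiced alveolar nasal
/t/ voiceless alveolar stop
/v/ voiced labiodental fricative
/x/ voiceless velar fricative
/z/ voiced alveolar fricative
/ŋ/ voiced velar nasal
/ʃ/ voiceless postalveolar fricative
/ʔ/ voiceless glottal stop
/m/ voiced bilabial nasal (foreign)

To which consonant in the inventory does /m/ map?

/n/ is closest: same manner (nasal), place distance 3 (bilabial→alveolar), same voicing; total 3. Next closest is /v/ at distance 5.

n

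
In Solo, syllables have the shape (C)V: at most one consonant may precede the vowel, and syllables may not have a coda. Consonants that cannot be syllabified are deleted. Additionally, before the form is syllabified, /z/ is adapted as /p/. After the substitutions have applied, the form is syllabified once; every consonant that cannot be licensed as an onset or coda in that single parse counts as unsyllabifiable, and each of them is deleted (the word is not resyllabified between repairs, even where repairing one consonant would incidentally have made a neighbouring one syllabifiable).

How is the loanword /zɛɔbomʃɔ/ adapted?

pɛɔboʃɔ

Substitution: /z/ → /p/, giving /pɛɔbomʃɔ/.
The consonants /m/ cannot be parsed into a legal (C)V syllable (no codas are permitted; onsets are limited to one consonant).
Deletion applies to /m/.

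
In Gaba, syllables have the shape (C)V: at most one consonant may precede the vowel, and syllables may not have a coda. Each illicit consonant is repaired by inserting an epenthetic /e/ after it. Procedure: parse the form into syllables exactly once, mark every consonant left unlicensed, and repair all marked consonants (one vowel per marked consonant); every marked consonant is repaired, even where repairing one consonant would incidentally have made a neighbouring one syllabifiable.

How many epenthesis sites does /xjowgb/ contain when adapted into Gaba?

The unsyllabifiable consonants are /x/, /w/, /g/, /b/; each receives one epenthetic vowel.

4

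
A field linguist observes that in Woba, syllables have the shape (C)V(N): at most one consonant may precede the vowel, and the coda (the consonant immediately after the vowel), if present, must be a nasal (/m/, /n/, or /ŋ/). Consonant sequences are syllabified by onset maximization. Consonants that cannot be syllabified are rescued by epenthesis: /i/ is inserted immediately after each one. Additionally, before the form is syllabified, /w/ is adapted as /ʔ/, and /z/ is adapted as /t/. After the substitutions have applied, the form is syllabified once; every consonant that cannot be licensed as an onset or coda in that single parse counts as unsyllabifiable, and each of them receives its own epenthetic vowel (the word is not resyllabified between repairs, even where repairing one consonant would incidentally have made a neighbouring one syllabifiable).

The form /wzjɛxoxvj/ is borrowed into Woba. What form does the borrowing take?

Substitution: /w/ → /ʔ/, /z/ → /t/, giving /ʔtjɛxoxvj/.
Under (C)V(N), the unsyllabifiable consonants are /ʔ/, /t/, /x/, /v/, /j/ (only a nasal (/m/, /n/, or /ŋ/) is licensed in coda position; onsets are limited to one consonant).
Inserting the epenthetic vowel yields /ʔ/ → /ʔi/, /t/ → /ti/, /x/ → /xi/, /v/ → /vi/, /j/ → /ji/.

ʔitijɛxoxiviji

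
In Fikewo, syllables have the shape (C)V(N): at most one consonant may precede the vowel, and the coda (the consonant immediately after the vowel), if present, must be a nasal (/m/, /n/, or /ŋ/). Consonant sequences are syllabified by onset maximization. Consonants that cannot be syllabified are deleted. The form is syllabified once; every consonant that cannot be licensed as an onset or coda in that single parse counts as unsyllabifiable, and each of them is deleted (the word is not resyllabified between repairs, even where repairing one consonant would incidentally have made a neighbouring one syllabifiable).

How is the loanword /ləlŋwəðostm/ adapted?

Under (C)V(N), the unsyllabifiable consonants are /l/, /ŋ/, /s/, /t/, /m/ (only a nasal (/m/, /n/, or /ŋ/) is licensed in coda position; onsets are limited to one consonant).
Deleting the stranded consonants removes /l/, /ŋ/, /s/, /t/, /m/.

ləwəðo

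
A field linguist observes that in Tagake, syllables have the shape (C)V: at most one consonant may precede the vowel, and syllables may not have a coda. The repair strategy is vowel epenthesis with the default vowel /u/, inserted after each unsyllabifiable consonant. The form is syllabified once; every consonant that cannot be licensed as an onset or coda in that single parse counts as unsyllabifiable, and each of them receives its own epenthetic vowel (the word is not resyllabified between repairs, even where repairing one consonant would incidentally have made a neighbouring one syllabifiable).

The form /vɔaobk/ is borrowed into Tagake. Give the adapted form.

The consonants /b/, /k/ cannot be parsed into a legal (C)V syllable (no codas are permitted; onsets are limited to one consonant).
Each unlicensed consonant becomes the onset of a new syllable: /b/ → /bu/, /k/ → /ku/.

vɔaobuku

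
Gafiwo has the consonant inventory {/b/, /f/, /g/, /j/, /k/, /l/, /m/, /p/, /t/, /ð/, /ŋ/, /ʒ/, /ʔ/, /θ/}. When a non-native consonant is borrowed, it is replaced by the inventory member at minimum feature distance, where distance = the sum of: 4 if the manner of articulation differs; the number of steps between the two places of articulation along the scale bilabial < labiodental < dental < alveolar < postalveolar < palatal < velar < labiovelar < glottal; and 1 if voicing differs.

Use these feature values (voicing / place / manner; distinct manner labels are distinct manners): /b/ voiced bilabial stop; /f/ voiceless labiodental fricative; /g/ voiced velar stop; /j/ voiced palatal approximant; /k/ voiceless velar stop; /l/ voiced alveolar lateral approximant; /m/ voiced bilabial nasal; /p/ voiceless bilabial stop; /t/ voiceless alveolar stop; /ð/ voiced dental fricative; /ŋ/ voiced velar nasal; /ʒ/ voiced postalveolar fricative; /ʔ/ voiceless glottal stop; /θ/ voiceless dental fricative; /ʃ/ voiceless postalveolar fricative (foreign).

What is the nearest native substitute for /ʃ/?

ʒ

/ʒ/ is closest: same manner (fricative), place distance 0 (postalveolar→postalveolar), voicing differs (+1); total 1. Next closest is /θ/ at distance 2.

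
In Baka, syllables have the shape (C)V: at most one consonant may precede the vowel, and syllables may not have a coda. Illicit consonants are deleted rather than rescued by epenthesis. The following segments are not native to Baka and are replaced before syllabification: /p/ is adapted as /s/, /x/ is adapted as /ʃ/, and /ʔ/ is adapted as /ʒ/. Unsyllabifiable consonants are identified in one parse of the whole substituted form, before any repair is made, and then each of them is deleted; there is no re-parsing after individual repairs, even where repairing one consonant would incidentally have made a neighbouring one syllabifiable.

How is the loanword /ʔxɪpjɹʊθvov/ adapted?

ʃɪɹʊvo

Substitution: /ʔ/ → /ʒ/, /x/ → /ʃ/, /p/ → /s/, giving /ʒʃɪsjɹʊθvov/.
Under (C)V, the unsyllabifiable consonants are /ʒ/, /s/, /j/, /θ/, /v/ (no codas are permitted; onsets are limited to one consonant).
Deleting the stranded consonants removes /ʒ/, /s/, /j/, /θ/, /v/.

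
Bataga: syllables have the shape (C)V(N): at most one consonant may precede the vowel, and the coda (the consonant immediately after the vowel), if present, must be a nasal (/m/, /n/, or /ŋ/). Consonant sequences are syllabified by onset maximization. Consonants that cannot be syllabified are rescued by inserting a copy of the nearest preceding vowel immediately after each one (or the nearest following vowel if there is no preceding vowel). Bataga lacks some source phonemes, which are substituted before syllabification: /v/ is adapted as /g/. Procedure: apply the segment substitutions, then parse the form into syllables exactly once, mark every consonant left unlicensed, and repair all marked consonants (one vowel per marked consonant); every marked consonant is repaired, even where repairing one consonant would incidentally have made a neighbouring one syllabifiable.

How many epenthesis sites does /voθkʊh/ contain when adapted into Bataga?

After substitution the input is /goθkʊh/.
The unsyllabifiable consonants are /θ/, /h/; each receives one epenthetic vowel.

2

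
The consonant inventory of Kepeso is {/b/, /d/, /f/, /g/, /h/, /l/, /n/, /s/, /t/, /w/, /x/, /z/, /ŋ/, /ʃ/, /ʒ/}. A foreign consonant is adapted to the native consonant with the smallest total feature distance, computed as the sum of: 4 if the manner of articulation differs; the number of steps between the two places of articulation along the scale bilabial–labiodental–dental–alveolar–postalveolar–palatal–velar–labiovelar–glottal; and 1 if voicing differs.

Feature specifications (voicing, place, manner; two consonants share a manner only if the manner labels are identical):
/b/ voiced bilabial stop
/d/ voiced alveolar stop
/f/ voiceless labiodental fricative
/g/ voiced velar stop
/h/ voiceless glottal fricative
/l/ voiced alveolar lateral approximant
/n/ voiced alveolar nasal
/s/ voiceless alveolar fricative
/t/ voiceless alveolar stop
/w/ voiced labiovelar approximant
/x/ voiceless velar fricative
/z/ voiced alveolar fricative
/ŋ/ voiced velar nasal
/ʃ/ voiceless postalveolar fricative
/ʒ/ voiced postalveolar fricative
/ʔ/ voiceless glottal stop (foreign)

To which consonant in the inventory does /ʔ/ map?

/g/ is closest: same manner (stop), place distance 2 (glottal→velar), voicing differs (+1); total 3. Next closest is /h/ at distance 4.

g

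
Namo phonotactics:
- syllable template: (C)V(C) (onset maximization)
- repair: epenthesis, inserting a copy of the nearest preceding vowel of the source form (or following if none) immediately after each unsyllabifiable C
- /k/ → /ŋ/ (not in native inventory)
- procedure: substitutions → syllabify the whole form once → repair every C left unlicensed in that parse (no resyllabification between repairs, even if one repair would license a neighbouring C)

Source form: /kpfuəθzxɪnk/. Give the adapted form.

Substitution: /k/ → /ŋ/, giving /ŋpfuəθzxɪnŋ/.
Under (C)V(C), the unsyllabifiable consonants are /ŋ/, /p/, /z/, /ŋ/ (at most one coda consonant is licensed; onsets are limited to one consonant).
Inserting the epenthetic vowel yields /ŋ/ → /ŋu/, /p/ → /pu/, /z/ → /zə/, /ŋ/ → /ŋɪ/.

ŋupufuəθzəxɪnŋɪ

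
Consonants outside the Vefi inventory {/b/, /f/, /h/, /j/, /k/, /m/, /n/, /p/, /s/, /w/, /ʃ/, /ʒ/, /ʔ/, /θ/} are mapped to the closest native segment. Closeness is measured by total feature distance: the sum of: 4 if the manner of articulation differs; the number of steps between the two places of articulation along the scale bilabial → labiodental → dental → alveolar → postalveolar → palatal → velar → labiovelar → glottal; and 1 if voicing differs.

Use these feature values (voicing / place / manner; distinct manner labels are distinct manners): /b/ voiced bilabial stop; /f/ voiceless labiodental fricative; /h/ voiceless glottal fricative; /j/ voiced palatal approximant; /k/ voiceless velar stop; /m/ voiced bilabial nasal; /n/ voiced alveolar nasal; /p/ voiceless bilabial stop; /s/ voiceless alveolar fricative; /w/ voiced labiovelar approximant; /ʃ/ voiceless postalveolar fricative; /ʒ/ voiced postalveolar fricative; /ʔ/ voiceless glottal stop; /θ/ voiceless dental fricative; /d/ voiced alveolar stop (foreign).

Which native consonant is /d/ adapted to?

b

/b/ is closest: same manner (stop), place distance 3 (alveolar→bilabial), same voicing; total 3. Next closest is /k/ at distance 4.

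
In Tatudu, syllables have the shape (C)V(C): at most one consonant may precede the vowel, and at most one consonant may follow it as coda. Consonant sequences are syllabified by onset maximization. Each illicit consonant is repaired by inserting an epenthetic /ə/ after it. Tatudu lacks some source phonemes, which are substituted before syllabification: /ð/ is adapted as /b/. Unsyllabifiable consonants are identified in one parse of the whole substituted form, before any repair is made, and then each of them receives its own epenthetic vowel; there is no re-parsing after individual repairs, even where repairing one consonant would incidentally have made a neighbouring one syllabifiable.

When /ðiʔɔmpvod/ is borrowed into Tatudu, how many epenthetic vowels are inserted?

After substitution the input is /biʔɔmpvod/.
The unsyllabifiable consonants are /p/; each receives one epenthetic vowel.

1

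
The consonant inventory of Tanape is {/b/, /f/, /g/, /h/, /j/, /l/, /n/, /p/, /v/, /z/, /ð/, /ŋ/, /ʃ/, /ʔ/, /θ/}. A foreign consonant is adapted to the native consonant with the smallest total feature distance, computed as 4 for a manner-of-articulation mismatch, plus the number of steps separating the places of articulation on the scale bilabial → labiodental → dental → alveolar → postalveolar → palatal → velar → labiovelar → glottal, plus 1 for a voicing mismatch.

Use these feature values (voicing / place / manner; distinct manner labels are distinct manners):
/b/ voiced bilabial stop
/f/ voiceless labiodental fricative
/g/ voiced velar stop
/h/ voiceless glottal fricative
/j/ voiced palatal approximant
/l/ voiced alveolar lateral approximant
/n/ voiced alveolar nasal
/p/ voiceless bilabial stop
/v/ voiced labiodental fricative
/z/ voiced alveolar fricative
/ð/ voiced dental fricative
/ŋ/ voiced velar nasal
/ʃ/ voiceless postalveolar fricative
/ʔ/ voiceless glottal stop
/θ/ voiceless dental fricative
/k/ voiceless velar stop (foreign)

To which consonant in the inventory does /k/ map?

/g/ is closest: same manner (stop), place distance 0 (velar→velar), voicing differs (+1); total 1. Next closest is /ʔ/ at distance 2.

g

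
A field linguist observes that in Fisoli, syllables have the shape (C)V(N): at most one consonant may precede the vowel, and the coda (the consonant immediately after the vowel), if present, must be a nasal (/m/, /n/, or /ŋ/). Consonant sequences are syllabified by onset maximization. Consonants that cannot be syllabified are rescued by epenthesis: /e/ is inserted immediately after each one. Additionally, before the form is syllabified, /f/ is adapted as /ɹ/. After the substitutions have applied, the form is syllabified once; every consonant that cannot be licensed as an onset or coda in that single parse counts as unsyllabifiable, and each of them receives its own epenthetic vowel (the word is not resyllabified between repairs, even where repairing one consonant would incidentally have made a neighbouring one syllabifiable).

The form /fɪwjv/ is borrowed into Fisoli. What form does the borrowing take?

Substitution: /f/ → /ɹ/, giving /ɹɪwjv/.
Under (C)V(N), the unsyllabifiable consonants are /w/, /j/, /v/ (only a nasal (/m/, /n/, or /ŋ/) is licensed in coda position; onsets are limited to one consonant).
Each unlicensed consonant becomes the onset of a new syllable: /w/ → /we/, /j/ → /je/, /v/ → /ve/.

ɹɪwejeve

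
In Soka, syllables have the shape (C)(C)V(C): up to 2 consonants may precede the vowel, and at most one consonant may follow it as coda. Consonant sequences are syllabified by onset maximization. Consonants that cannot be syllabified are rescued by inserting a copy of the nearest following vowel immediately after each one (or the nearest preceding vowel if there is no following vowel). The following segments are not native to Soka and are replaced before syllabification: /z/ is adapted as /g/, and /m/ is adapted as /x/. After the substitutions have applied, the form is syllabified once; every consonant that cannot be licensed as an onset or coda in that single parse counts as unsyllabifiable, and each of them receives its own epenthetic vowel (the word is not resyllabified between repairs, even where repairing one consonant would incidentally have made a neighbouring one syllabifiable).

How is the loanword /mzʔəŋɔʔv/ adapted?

xəgʔəŋɔʔvɔ

Substitution: /m/ → /x/, /z/ → /g/, giving /xgʔəŋɔʔv/.
Syllabifying with onset maximization leaves /x/, /v/ stranded (at most one coda consonant is licensed; onsets may contain at most 2 consonants).
Epenthesis after each stranded consonant: /x/ → /xə/, /v/ → /vɔ/.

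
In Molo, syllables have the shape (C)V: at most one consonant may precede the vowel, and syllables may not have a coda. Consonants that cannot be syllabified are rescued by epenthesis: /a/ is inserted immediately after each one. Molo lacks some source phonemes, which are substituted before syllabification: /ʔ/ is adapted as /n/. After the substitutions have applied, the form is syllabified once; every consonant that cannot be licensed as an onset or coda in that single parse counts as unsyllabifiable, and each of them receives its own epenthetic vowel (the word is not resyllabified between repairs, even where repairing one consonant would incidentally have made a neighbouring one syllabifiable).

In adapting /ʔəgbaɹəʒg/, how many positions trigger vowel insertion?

After substitution the input is /nəgbaɹəʒg/.
The unsyllabifiable consonants are /g/, /ʒ/, /g/; each receives one epenthetic vowel.

3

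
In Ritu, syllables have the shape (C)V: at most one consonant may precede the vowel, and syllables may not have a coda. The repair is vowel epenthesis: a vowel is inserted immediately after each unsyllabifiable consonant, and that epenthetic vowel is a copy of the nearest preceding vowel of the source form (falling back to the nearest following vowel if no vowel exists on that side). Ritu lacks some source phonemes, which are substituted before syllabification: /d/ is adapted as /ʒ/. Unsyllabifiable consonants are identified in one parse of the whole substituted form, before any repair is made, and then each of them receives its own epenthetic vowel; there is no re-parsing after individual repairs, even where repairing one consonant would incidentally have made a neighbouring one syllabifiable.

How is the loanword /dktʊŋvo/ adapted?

ʒʊkʊtʊŋʊvo

Substitution: /d/ → /ʒ/, giving /ʒktʊŋvo/.
Syllabifying with onset maximization leaves /ʒ/, /k/, /ŋ/ stranded (no codas are permitted; onsets are limited to one consonant).
Inserting the epenthetic vowel yields /ʒ/ → /ʒʊ/, /k/ → /kʊ/, /ŋ/ → /ŋʊ/.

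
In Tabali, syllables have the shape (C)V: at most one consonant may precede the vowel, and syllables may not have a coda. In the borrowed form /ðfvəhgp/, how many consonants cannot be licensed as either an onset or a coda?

5

Under (C)V, the unsyllabifiable consonants are /ð/, /f/, /h/, /g/, /p/ (no codas are permitted; onsets are limited to one consonant).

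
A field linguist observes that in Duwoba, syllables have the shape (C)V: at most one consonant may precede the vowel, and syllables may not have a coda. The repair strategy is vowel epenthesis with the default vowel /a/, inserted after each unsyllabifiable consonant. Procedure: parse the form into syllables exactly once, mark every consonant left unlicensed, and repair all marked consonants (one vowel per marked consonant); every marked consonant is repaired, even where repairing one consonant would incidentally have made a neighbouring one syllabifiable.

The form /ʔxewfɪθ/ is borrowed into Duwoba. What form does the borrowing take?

The consonants /ʔ/, /w/, /θ/ cannot be parsed into a legal (C)V syllable (no codas are permitted; onsets are limited to one consonant).
Each unlicensed consonant becomes the onset of a new syllable: /ʔ/ → /ʔa/, /w/ → /wa/, /θ/ → /θa/.

ʔaxewafɪθa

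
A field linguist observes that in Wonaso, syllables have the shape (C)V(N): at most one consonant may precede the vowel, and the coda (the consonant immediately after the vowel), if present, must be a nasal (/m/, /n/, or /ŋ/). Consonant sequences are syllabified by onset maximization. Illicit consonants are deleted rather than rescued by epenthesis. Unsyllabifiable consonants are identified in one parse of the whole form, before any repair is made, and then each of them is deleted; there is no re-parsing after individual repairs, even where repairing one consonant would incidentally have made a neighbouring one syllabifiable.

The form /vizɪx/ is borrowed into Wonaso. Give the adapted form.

vizɪ

Under (C)V(N), the unsyllabifiable consonants are /x/ (only a nasal (/m/, /n/, or /ŋ/) is licensed in coda position; onsets are limited to one consonant).
Each unlicensed consonant is deleted: /x/.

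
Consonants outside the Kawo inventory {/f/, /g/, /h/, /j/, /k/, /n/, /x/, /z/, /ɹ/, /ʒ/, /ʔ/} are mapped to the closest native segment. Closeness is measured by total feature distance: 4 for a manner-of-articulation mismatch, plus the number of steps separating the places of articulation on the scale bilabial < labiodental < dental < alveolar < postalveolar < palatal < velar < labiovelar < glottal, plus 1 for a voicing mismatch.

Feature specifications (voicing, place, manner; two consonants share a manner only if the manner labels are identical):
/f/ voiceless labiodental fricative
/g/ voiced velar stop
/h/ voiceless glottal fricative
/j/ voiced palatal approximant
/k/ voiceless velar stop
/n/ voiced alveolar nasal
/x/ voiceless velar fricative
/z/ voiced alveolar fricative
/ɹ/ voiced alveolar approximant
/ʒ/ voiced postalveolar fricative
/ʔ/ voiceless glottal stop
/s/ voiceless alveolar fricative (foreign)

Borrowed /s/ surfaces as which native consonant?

/z/ is closest: same manner (fricative), place distance 0 (alveolar→alveolar), voicing differs (+1); total 1. Next closest is /f/ at distance 2.

z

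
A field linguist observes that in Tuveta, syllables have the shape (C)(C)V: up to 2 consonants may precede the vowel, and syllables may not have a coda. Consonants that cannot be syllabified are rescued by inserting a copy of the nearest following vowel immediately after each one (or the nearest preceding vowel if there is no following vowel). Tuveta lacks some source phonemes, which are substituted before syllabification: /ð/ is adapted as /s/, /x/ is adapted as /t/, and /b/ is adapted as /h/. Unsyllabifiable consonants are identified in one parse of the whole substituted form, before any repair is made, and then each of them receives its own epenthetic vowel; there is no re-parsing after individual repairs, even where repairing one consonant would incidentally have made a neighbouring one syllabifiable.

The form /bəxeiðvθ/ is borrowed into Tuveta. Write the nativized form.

həteisiviθi

Substitution: /b/ → /h/, /x/ → /t/, /ð/ → /s/, giving /həteisvθ/.
The consonants /s/, /v/, /θ/ cannot be parsed into a legal (C)(C)V syllable (no codas are permitted; onsets may contain at most 2 consonants).
Epenthesis after each stranded consonant: /s/ → /si/, /v/ → /vi/, /θ/ → /θi/.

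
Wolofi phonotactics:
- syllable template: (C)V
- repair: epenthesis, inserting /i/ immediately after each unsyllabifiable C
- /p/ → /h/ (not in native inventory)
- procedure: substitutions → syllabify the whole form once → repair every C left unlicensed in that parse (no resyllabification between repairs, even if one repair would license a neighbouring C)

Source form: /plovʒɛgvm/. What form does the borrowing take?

hiloviʒɛgivimi

Substitution: /p/ → /h/, giving /hlovʒɛgvm/.
Syllabifying with onset maximization leaves /h/, /v/, /g/, /v/, /m/ stranded (no codas are permitted; onsets are limited to one consonant).
Each unlicensed consonant becomes the onset of a new syllable: /h/ → /hi/, /v/ → /vi/, /g/ → /gi/, /v/ → /vi/, /m/ → /mi/.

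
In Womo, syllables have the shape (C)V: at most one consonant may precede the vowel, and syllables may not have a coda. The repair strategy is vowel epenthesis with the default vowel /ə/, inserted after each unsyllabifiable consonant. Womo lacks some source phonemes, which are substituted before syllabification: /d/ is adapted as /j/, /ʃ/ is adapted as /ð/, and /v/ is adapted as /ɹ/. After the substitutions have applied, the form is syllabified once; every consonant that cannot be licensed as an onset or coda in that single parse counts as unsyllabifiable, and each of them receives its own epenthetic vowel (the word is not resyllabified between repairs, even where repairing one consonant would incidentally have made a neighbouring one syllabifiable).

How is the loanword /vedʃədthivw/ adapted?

ɹejəðəjətəhiɹəwə

Substitution: /v/ → /ɹ/, /d/ → /j/, /ʃ/ → /ð/, giving /ɹejðəjthiɹw/.
Syllabifying with onset maximization leaves /j/, /j/, /t/, /ɹ/, /w/ stranded (no codas are permitted; onsets are limited to one consonant).
Epenthesis after each stranded consonant: /j/ → /jə/, /j/ → /jə/, /t/ → /tə/, /ɹ/ → /ɹə/, /w/ → /wə/.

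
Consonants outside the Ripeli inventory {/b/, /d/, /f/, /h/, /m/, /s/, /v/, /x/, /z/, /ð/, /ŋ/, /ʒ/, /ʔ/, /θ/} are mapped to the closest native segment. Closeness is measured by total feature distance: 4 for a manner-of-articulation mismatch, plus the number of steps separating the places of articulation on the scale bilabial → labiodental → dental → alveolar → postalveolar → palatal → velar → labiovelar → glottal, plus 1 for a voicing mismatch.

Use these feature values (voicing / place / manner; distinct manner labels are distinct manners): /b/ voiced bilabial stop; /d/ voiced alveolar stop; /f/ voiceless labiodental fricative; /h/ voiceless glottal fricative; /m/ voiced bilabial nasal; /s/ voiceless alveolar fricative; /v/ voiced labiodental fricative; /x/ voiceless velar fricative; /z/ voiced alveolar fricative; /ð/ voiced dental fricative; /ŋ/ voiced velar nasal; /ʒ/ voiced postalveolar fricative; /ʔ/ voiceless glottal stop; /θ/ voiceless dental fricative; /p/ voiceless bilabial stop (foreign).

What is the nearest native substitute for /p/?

b

/b/ is closest: same manner (stop), place distance 0 (bilabial→bilabial), voicing differs (+1); total 1. Next closest is /d/ at distance 4.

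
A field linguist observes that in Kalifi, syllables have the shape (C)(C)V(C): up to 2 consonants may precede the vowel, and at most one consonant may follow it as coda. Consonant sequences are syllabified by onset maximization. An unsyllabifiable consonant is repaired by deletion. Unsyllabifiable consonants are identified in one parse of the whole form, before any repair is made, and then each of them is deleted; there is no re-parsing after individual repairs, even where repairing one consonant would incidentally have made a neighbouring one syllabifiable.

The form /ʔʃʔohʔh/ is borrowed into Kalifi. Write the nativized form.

Under (C)(C)V(C), the unsyllabifiable consonants are /ʔ/, /ʔ/, /h/ (at most one coda consonant is licensed; onsets may contain at most 2 consonants).
Each unlicensed consonant is deleted: /ʔ/, /ʔ/, /h/.

ʃʔoh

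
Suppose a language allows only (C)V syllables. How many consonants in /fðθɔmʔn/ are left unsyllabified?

5

The consonants /f/, /ð/, /m/, /ʔ/, /n/ cannot be parsed into a legal (C)V syllable (no codas are permitted; onsets are limited to one consonant).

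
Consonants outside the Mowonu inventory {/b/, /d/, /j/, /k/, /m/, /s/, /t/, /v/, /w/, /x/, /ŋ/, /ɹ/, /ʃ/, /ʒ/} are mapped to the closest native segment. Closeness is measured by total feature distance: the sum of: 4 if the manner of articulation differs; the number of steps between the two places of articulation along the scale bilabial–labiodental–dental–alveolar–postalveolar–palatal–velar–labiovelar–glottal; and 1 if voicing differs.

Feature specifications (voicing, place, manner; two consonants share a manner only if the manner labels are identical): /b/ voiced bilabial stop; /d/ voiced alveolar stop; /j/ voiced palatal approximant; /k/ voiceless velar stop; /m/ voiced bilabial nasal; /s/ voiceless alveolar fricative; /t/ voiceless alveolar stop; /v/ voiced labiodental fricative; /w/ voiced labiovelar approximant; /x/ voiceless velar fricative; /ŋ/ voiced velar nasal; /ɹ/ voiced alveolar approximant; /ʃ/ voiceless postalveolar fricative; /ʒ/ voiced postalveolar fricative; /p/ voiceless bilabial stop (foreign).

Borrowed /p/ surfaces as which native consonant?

/b/ is closest: same manner (stop), place distance 0 (bilabial→bilabial), voicing differs (+1); total 1. Next closest is /t/ at distance 3.

b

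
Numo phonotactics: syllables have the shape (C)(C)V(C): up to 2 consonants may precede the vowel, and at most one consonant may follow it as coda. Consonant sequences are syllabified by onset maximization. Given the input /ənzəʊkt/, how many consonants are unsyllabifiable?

The consonants /t/ cannot be parsed into a legal (C)(C)V(C) syllable (at most one coda consonant is licensed; onsets may contain at most 2 consonants).

1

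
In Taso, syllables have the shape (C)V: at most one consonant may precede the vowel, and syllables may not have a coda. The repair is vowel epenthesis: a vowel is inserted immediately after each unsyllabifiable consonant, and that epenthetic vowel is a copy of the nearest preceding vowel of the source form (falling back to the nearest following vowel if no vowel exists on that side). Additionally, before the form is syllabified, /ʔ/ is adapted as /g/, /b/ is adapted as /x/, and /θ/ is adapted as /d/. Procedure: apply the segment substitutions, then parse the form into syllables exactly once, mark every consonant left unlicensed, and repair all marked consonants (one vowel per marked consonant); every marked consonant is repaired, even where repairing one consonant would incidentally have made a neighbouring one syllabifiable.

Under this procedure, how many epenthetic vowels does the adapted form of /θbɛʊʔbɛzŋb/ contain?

5

After substitution the input is /dxɛʊgxɛzŋx/.
The unsyllabifiable consonants are /d/, /g/, /z/, /ŋ/, /x/; each receives one epenthetic vowel.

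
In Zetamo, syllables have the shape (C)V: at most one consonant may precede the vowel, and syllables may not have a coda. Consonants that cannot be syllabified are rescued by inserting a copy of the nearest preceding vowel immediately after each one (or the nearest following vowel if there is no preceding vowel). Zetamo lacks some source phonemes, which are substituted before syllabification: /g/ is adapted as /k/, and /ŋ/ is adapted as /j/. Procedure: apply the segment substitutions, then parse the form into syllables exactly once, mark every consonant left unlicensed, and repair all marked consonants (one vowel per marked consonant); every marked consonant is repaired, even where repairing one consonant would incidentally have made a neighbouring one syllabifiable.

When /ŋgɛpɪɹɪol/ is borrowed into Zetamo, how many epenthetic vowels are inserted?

2

After substitution the input is /jkɛpɪɹɪol/.
The unsyllabifiable consonants are /j/, /l/; each receives one epenthetic vowel.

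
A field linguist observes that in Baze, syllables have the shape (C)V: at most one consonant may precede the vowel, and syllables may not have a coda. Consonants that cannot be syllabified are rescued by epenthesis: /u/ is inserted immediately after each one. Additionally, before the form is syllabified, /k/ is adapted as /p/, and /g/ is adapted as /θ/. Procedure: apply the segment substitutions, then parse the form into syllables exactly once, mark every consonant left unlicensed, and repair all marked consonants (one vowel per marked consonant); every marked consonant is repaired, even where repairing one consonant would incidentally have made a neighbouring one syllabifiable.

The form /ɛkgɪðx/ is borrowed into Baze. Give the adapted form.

ɛpuθɪðuxu

Substitution: /k/ → /p/, /g/ → /θ/, giving /ɛpθɪðx/.
The consonants /p/, /ð/, /x/ cannot be parsed into a legal (C)V syllable (no codas are permitted; onsets are limited to one consonant).
Epenthesis after each stranded consonant: /p/ → /pu/, /ð/ → /ðu/, /x/ → /xu/.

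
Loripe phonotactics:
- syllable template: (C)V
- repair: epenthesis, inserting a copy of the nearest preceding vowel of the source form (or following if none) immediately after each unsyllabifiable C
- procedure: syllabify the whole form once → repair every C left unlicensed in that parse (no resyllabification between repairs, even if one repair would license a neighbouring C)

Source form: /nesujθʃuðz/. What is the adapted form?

nesujuθuʃuðuzu

Under (C)V, the unsyllabifiable consonants are /j/, /θ/, /ð/, /z/ (no codas are permitted; onsets are limited to one consonant).
Each unlicensed consonant becomes the onset of a new syllable: /j/ → /ju/, /θ/ → /θu/, /ð/ → /ðu/, /z/ → /zu/.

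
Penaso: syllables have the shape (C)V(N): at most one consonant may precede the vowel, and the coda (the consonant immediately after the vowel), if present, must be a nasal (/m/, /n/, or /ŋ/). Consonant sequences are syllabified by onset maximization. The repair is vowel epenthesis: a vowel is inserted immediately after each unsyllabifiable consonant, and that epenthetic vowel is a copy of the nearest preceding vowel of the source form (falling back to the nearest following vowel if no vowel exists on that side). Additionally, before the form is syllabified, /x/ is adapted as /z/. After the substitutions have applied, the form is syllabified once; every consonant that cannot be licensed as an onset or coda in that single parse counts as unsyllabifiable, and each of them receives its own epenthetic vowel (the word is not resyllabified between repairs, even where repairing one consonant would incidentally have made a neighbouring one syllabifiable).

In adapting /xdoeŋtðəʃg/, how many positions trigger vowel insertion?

After substitution the input is /zdoeŋtðəʃg/.
The unsyllabifiable consonants are /z/, /t/, /ʃ/, /g/; each receives one epenthetic vowel.

4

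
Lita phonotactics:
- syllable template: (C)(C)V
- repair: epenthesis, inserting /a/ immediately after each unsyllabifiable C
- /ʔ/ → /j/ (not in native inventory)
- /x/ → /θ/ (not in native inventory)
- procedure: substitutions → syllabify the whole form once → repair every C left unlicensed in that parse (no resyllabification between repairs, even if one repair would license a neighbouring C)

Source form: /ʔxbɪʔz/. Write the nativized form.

Substitution: /ʔ/ → /j/, /x/ → /θ/, giving /jθbɪjz/.
Syllabifying with onset maximization leaves /j/, /j/, /z/ stranded (no codas are permitted; onsets may contain at most 2 consonants).
Inserting the epenthetic vowel yields /j/ → /ja/, /j/ → /ja/, /z/ → /za/.

jaθbɪjaza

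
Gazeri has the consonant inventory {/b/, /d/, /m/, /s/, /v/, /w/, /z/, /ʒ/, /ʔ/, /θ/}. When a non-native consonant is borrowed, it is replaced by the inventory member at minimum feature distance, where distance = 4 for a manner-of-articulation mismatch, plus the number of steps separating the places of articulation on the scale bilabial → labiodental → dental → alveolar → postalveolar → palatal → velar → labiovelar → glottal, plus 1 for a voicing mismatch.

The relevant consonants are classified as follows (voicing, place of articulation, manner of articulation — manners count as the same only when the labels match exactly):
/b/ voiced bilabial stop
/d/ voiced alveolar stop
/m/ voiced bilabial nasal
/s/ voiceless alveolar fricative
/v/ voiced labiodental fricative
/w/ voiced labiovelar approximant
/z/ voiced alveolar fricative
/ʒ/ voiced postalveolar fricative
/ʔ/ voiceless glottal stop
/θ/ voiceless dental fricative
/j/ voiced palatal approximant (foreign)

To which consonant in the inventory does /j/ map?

/w/ is closest: same manner (approximant), place distance 2 (palatal→labiovelar), same voicing; total 2. Next closest is /ʒ/ at distance 5.

w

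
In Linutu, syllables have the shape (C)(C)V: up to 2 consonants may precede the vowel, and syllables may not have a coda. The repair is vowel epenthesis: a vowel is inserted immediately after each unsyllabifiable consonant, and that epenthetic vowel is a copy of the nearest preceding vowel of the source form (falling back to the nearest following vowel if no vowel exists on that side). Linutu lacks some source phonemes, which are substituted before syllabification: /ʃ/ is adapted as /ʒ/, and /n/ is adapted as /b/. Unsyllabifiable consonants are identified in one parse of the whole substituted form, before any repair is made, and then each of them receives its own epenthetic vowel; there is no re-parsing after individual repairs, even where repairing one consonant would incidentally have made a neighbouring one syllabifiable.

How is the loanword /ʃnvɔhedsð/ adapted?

Substitution: /ʃ/ → /ʒ/, /n/ → /b/, giving /ʒbvɔhedsð/.
Under (C)(C)V, the unsyllabifiable consonants are /ʒ/, /d/, /s/, /ð/ (no codas are permitted; onsets may contain at most 2 consonants).
Epenthesis after each stranded consonant: /ʒ/ → /ʒɔ/, /d/ → /de/, /s/ → /se/, /ð/ → /ðe/.

ʒɔbvɔhedeseðe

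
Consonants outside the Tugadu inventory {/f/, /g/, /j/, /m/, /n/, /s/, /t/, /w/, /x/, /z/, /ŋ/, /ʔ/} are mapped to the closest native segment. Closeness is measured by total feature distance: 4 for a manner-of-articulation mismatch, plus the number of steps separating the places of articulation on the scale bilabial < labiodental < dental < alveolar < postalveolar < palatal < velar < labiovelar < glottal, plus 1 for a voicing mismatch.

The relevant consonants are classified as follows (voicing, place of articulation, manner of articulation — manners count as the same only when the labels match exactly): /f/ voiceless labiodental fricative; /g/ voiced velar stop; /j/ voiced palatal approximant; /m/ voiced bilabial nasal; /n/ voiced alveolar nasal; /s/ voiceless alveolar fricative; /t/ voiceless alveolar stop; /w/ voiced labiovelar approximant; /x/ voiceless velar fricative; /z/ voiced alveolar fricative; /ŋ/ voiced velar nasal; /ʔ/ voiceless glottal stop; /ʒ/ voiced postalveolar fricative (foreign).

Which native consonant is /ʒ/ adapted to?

z

/z/ is closest: same manner (fricative), place distance 1 (postalveolar→alveolar), same voicing; total 1. Next closest is /s/ at distance 2.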